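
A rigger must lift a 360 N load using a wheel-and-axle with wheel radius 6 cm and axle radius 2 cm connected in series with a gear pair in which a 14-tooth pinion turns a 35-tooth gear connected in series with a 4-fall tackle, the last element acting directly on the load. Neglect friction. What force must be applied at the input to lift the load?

Wheel-and-axle MA = R/r = 6/2 = 3.
Gear pair MA = 35/14 = 2.5.
Block-and-tackle MA = number of supporting rope parts = 4.
Combined ideal MA = 3 × 2.5 × 4 = 30.
Effort = load / MA = 360 / 30 = 12 N.

12 N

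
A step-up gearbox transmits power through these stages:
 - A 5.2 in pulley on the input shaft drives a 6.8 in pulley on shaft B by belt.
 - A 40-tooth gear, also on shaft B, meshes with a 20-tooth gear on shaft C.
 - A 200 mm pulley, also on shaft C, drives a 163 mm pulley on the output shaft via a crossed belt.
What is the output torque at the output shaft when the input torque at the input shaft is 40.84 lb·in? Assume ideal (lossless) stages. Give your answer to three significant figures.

After the belt (6.8/5.2): 40.84 × 1.3077 = 53.406 lb·in
After the gear mesh (20/40): 53.406 × 0.5 = 26.703 lb·in
After the belt (163/200): 26.703 × 0.815 = 21.763 lb·in

21.8 lb·in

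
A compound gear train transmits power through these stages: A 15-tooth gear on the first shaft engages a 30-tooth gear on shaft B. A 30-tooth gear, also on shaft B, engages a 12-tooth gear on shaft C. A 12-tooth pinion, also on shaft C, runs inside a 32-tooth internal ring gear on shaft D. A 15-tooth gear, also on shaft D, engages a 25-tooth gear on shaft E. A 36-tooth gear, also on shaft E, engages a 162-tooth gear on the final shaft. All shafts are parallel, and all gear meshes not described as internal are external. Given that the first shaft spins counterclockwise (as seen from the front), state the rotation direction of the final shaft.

the first shaft → shaft B: external mesh, 1 reversal → CW.
shaft B → shaft C: external mesh, 1 reversal → CCW.
shaft C → shaft D: internal mesh, same direction → CCW.
shaft D → shaft E: external mesh, 1 reversal → CW.
shaft E → the final shaft: external mesh, 1 reversal → CCW.
4 reversals in total — an even number — so the final shaft turns the same way as the first shaft.

counterclockwise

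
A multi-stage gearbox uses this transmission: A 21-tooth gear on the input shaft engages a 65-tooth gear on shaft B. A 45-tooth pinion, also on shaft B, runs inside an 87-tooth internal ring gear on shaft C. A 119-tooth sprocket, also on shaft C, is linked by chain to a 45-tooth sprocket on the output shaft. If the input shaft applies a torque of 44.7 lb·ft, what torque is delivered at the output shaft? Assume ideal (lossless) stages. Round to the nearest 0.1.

101.2 lb·ft

After the gear mesh (65/21): 44.7 × 3.0952 = 138.36 lb·ft
After the internal gear (87/45): 138.36 × 1.9333 = 267.49 lb·ft
After the chain (45/119): 267.49 × 0.37815 = 101.15 lb·ft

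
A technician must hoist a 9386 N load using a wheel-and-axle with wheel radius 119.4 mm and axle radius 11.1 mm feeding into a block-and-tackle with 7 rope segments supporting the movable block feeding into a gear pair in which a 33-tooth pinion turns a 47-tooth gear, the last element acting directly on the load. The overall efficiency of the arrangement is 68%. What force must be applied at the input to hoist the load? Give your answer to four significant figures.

Wheel-and-axle MA = R/r = 119.4/11.1 = 10.757.
Block-and-tackle MA = number of supporting rope parts = 7.
Gear pair MA = 47/33 = 1.4242.
Combined ideal MA = 10.757 × 7 × 1.4242 = 107.24.
Actual MA = 107.24 × 0.68 = 72.924.
Effort = load / actual MA = 9386 / 72.924 = 128.71 N.

128.7 N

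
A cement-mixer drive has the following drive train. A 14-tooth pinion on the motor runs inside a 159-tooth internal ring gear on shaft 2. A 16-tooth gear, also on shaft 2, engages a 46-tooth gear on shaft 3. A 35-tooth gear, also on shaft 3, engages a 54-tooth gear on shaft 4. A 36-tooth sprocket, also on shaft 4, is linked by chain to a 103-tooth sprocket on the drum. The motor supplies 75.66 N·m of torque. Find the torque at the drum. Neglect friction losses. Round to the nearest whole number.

10905 N·m

Internal gear: ratio = 159/14 = 11.357; torque at shaft 2 = 75.66 × 11.357 = 859.28 N·m.
Gear mesh: ratio = 46/16 = 2.875; torque at shaft 3 = 859.28 × 2.875 = 2470.4 N·m.
Gear mesh: ratio = 54/35 = 1.5429; torque at shaft 4 = 2470.4 × 1.5429 = 3811.5 N·m.
Chain: ratio = 103/36 = 2.8611; torque at the drum = 3811.5 × 2.8611 = 10905 N·m.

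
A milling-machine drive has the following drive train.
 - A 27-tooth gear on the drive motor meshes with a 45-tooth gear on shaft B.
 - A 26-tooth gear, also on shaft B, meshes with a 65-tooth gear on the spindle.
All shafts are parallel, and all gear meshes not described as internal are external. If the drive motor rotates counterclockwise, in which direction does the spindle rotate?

the drive motor → shaft B: external mesh, 1 reversal → CW.
shaft B → the spindle: external mesh, 1 reversal → CCW.
2 reversals in total — an even number — so the spindle turns the same way as the drive motor.

counterclockwise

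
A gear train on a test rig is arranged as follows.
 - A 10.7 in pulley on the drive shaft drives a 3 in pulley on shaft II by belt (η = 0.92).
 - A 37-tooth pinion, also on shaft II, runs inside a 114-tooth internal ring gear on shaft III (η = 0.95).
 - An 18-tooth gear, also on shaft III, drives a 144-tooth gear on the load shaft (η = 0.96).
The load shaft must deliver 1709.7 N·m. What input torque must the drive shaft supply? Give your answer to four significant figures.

Overall ratio R = 0.28037 × 3.0811 × 8 = 6.9108; overall efficiency η = 0.92 × 0.95 × 0.96 = 0.8390.
Input torque = output torque / (R × η) = 1709.7 / (6.9108 × 0.8390) = 294.85 N·m.

294.9 N·m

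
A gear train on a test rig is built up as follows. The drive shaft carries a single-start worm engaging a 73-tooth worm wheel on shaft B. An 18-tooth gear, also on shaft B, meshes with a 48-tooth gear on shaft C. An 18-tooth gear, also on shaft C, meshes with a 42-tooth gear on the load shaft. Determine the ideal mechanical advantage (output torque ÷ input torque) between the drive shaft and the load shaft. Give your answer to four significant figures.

Each stage contributes driven/driver: worm 73/1 = 73, gear mesh 48/18 = 2.6667, gear mesh 42/18 = 2.3333.
Overall: 73 × 2.6667 × 2.3333 = 454.22.

454.2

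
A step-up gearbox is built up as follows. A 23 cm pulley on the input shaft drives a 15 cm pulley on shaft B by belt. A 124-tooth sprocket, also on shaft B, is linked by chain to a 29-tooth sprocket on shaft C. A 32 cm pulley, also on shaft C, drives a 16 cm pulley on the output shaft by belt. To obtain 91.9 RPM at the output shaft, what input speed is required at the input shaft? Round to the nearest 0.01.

7.01 RPM

Overall ratio R = 0.65217 × 0.23387 × 0.5 = 0.076262.
Required input speed = output speed × R = 91.9 × 0.076262 = 7.0085 RPM.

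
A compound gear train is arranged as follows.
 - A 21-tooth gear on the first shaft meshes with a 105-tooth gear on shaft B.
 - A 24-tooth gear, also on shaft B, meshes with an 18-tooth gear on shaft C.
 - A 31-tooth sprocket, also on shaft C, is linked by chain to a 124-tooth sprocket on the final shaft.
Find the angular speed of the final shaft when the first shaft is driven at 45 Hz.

3 Hz

the first shaft → shaft B (gear mesh, 105/21): 45 ÷ 5 = 9 Hz
shaft B → shaft C (gear mesh, 18/24): 9 ÷ 0.75 = 12 Hz
shaft C → the final shaft (chain, 124/31): 12 ÷ 4 = 3 Hz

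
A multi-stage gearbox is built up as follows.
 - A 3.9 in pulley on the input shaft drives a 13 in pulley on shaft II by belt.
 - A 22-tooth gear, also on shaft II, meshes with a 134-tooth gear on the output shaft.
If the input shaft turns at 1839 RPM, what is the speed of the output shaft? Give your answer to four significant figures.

the input shaft → shaft II (belt, 13/3.9): 1839 ÷ 3.3333 = 551.7 RPM
shaft II → the output shaft (gear mesh, 134/22): 551.7 ÷ 6.0909 = 90.578 RPM

90.58 RPM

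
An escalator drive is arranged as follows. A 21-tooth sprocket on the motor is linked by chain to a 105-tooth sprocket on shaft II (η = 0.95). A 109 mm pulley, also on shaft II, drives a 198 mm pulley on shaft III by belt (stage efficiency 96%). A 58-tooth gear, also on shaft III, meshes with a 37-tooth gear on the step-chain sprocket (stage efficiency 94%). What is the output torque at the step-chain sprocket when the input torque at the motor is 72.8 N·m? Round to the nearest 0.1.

chain 105/21 = 5 → τ = 72.8·5·0.95 = 345.8 N·m
belt 198/109 = 1.8165 → τ = 345.8·1.8165·0.96 = 603.02 N·m
gear mesh 37/58 = 0.63793 → τ = 603.02·0.63793·0.94 = 361.61 N·m

361.6 N·m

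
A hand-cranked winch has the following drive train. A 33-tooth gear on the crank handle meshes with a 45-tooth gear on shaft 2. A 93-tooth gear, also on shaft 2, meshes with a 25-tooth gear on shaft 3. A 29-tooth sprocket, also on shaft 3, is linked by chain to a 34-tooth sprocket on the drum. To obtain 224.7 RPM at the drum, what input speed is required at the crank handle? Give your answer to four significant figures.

96.57 RPM

Overall ratio R = 1.3636 × 0.26882 × 1.1724 = 0.42977.
Required input speed = output speed × R = 224.7 × 0.42977 = 96.569 RPM.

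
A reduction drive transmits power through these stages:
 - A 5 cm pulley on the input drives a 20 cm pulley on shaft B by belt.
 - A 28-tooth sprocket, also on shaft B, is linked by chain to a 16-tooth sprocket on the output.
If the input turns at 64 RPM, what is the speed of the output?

28 RPM

the input → shaft B (belt, 20/5): 64 ÷ 4 = 16 RPM
shaft B → the output (chain, 16/28): 16 ÷ 0.57143 = 28 RPM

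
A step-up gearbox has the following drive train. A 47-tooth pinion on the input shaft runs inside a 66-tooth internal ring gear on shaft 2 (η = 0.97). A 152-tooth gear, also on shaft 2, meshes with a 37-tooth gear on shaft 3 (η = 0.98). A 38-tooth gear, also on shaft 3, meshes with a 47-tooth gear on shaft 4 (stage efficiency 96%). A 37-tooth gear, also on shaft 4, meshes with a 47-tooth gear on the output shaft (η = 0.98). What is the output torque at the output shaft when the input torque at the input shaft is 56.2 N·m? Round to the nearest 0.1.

Internal gear: ratio = 66/47 = 1.4043; torque at shaft 2 = 56.2 × 1.4043 × 0.97 = 76.552 N·m.
Gear mesh: ratio = 37/152 = 0.24342; torque at shaft 3 = 76.552 × 0.24342 × 0.98 = 18.262 N·m.
Gear mesh: ratio = 47/38 = 1.2368; torque at shaft 4 = 18.262 × 1.2368 × 0.96 = 21.683 N·m.
Gear mesh: ratio = 47/37 = 1.2703; torque at the output shaft = 21.683 × 1.2703 × 0.98 = 26.993 N·m.

27.0 N·m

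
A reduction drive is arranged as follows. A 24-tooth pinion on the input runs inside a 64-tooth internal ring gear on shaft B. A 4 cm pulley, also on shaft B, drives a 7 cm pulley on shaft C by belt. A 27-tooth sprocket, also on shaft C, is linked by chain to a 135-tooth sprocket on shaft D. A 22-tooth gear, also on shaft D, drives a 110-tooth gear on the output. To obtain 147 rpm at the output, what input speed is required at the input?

Overall ratio R = 2.6667 × 1.75 × 5 × 5 = 116.67.
Required input speed = output speed × R = 147 × 116.67 = 17150 rpm.

17150 rpm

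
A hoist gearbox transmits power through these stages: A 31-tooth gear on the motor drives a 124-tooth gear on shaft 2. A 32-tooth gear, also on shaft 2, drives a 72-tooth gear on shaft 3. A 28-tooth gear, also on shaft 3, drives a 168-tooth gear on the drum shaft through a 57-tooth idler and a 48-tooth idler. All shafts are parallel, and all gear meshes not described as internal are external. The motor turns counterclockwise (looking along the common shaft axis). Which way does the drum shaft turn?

clockwise

the motor → shaft 2: external mesh, 1 reversal → CW.
shaft 2 → shaft 3: external mesh, 1 reversal → CCW.
shaft 3 → the drum shaft: driver → idler → idler → driven is 3 external meshes, 3 reversals → CW.
5 reversals in total — an odd number — so the drum shaft turns opposite to the motor.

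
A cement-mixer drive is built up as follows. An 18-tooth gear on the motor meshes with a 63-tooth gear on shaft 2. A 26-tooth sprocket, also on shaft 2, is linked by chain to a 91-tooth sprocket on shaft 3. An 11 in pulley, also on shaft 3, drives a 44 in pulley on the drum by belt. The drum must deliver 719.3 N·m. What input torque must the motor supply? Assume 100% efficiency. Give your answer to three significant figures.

14.7 N·m

Overall ratio R = 3.5 × 3.5 × 4 = 49.
Input torque = output torque / R = 719.3 / 49 = 14.68 N·m.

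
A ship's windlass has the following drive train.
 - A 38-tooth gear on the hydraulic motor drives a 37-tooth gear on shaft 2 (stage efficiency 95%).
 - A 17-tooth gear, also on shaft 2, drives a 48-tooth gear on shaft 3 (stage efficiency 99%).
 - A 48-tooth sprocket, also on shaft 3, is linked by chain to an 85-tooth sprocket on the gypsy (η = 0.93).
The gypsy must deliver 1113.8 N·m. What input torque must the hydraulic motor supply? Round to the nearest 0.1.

261.6 N·m

Overall ratio R = 0.97368 × 2.8235 × 1.7708 = 4.8684; overall efficiency η = 0.95 × 0.99 × 0.93 = 0.8747.
Input torque = output torque / (R × η) = 1113.8 / (4.8684 × 0.8747) = 261.56 N·m.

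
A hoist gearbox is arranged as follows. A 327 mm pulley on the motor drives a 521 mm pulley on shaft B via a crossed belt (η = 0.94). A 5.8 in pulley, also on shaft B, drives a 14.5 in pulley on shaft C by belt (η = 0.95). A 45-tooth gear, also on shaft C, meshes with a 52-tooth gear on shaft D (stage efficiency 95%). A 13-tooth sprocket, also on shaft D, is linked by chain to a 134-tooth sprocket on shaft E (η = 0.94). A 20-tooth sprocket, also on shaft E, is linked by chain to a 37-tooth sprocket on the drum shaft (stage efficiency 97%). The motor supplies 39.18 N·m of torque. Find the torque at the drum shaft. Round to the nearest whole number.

2660 N·m

After the belt (521/327): 39.18 × 1.5933 × 0.94 = 58.679 N·m
After the belt (14.5/5.8): 58.679 × 2.5 × 0.95 = 139.36 N·m
After the gear mesh (52/45): 139.36 × 1.1556 × 0.95 = 152.99 N·m
After the chain (134/13): 152.99 × 10.308 × 0.94 = 1482.3 N·m
After the chain (37/20): 1482.3 × 1.85 × 0.97 = 2660.1 N·m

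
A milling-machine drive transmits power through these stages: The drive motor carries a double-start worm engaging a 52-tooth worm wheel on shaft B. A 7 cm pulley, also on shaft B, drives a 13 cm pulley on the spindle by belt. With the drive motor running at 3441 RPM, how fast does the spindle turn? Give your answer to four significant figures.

71.26 RPM

the drive motor → shaft B (worm, 52/2): 3441 ÷ 26 = 132.35 RPM
shaft B → the spindle (belt, 13/7): 132.35 ÷ 1.8571 = 71.263 RPM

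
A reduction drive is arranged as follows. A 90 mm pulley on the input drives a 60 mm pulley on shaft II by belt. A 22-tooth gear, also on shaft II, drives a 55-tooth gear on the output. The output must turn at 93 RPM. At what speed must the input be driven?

155 RPM

Overall ratio R = 0.66667 × 2.5 = 1.6667.
Required input speed = output speed × R = 93 × 1.6667 = 155 RPM.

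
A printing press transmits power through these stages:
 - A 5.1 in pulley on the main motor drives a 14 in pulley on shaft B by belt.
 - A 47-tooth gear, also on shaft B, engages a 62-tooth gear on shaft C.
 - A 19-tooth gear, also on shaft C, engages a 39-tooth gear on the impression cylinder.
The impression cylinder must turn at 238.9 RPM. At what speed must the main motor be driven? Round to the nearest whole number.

Overall ratio R = 2.7451 × 1.3191 × 2.0526 = 7.433.
Required input speed = output speed × R = 238.9 × 7.433 = 1775.7 RPM.

1776 RPM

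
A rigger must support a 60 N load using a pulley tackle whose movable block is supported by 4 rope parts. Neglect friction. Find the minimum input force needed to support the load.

15 N

Block-and-tackle MA = number of supporting rope parts = 4.
Effort = load / MA = 60 / 4 = 15 N.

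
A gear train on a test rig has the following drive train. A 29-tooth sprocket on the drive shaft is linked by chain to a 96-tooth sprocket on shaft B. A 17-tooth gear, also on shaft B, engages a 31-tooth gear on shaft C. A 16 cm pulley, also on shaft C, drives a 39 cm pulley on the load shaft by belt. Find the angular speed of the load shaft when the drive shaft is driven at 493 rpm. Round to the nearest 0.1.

chain 96/29 = 3.3103 → 493/3.3103 = 148.93 rpm
gear mesh 31/17 = 1.8235 → 148.93/1.8235 = 81.67 rpm
belt 39/16 = 2.4375 → 81.67/2.4375 = 33.506 rpm

33.5 rpm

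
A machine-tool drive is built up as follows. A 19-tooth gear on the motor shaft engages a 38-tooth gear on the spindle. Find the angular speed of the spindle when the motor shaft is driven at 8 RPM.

4 RPM

the motor shaft → the spindle (gear mesh, 38/19): 8 ÷ 2 = 4 RPM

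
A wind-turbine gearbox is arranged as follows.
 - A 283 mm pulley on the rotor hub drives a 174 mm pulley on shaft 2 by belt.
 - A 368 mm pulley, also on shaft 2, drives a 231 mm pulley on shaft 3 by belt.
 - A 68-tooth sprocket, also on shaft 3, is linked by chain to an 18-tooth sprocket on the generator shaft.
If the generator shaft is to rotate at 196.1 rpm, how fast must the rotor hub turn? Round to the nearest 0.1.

20.0 rpm

Overall ratio R = 0.61484 × 0.62772 × 0.26471 = 0.10216.
Required input speed = output speed × R = 196.1 × 0.10216 = 20.034 rpm.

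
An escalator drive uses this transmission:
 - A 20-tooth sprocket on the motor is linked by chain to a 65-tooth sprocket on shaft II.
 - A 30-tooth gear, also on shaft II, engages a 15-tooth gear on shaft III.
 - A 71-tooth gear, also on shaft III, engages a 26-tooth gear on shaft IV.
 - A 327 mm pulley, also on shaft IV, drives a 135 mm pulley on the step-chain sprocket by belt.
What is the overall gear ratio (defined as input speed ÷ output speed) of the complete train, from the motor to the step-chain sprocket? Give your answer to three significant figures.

Each stage contributes driven/driver: chain 65/20 = 3.25, gear mesh 15/30 = 0.5, gear mesh 26/71 = 0.3662, belt 135/327 = 0.41284.
Overall: 3.25 × 0.5 × 0.3662 × 0.41284 = 0.24567.

0.246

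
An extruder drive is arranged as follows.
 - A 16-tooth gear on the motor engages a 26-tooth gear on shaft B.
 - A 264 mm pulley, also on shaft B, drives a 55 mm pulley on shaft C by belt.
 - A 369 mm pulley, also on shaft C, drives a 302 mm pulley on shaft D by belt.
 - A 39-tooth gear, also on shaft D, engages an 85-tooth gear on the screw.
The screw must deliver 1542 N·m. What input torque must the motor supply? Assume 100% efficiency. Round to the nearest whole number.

2554 N·m

Overall ratio R = 1.625 × 0.20833 × 0.81843 × 2.1795 = 0.60387.
Input torque = output torque / R = 1542 / 0.60387 = 2553.5 N·m.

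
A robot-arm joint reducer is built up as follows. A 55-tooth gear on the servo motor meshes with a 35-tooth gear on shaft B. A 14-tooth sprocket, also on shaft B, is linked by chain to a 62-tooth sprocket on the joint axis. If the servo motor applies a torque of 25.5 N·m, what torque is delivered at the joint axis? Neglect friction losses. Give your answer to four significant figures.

71.86 N·m

After the gear mesh (35/55): 25.5 × 0.63636 = 16.227 N·m
After the chain (62/14): 16.227 × 4.4286 = 71.864 N·m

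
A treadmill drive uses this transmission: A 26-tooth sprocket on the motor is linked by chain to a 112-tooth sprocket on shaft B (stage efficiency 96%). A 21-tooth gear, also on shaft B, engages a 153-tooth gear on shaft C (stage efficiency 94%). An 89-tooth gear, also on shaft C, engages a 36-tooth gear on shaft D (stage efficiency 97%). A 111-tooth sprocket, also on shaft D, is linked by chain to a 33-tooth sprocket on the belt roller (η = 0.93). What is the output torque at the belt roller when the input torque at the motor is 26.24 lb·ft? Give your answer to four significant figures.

80.62 lb·ft

Chain: ratio = 112/26 = 4.3077; torque at shaft B = 26.24 × 4.3077 × 0.96 = 108.51 lb·ft.
Gear mesh: ratio = 153/21 = 7.2857; torque at shaft C = 108.51 × 7.2857 × 0.94 = 743.16 lb·ft.
Gear mesh: ratio = 36/89 = 0.40449; torque at shaft D = 743.16 × 0.40449 × 0.97 = 291.58 lb·ft.
Chain: ratio = 33/111 = 0.2973; torque at the belt roller = 291.58 × 0.2973 × 0.93 = 80.619 lb·ft.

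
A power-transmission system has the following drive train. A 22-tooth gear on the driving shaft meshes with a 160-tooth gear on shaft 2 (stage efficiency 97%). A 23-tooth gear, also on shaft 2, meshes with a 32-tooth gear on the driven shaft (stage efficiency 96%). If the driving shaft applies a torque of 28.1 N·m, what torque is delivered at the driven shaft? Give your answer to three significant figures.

gear mesh 160/22 = 7.2727 → τ = 28.1·7.2727·0.97 = 198.23 N·m
gear mesh 32/23 = 1.3913 → τ = 198.23·1.3913·0.96 = 264.77 N·m

265 N·m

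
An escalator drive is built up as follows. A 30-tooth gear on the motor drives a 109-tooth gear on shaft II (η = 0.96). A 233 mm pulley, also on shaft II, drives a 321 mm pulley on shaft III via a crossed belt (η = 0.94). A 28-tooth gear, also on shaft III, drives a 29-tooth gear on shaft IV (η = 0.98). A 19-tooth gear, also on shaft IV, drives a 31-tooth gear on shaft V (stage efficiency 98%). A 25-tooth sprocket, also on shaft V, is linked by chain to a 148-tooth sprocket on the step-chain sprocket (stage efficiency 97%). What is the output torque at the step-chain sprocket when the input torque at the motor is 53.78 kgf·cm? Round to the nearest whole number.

After the gear mesh (109/30): 53.78 × 3.6333 × 0.96 = 187.58 kgf·cm
After the belt (321/233): 187.58 × 1.3777 × 0.94 = 242.93 kgf·cm
After the gear mesh (29/28): 242.93 × 1.0357 × 0.98 = 246.57 kgf·cm
After the gear mesh (31/19): 246.57 × 1.6316 × 0.98 = 394.25 kgf·cm
After the chain (148/25): 394.25 × 5.92 × 0.97 = 2264 kgf·cm

2264 kgf·cm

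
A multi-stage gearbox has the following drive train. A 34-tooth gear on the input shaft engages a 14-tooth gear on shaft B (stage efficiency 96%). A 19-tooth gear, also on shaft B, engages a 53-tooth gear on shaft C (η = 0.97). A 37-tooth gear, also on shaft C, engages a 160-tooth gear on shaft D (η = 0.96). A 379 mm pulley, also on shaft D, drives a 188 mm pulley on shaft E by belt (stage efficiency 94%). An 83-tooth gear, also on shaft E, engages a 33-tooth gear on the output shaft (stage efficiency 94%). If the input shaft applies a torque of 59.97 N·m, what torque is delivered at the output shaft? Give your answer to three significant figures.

46.4 N·m

gear mesh 14/34 = 0.41176 → τ = 59.97·0.41176·0.96 = 23.706 N·m
gear mesh 53/19 = 2.7895 → τ = 23.706·2.7895·0.97 = 64.143 N·m
gear mesh 160/37 = 4.3243 → τ = 64.143·4.3243·0.96 = 266.28 N·m
belt 188/379 = 0.49604 → τ = 266.28·0.49604·0.94 = 124.16 N·m
gear mesh 33/83 = 0.39759 → τ = 124.16·0.39759·0.94 = 46.403 N·m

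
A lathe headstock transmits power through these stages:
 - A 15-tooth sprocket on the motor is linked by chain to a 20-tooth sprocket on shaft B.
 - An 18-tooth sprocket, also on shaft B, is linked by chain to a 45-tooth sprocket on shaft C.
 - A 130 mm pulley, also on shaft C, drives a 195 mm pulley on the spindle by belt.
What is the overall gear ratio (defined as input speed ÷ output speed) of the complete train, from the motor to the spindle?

5

Each stage contributes driven/driver: chain 20/15 = 1.3333, chain 45/18 = 2.5, belt 195/130 = 1.5.
Overall: 1.3333 × 2.5 × 1.5 = 5.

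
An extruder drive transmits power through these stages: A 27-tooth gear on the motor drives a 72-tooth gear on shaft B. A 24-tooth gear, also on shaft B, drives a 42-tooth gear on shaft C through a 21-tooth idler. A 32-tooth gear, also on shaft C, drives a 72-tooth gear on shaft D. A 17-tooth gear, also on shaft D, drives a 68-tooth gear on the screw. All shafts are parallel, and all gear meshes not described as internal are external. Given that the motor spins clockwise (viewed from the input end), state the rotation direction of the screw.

the motor → shaft B: external mesh, 1 reversal → CCW.
shaft B → shaft C: driver → idler → driven is 2 external meshes, 2 reversals → CCW.
shaft C → shaft D: external mesh, 1 reversal → CW.
shaft D → the screw: external mesh, 1 reversal → CCW.
5 reversals in total — an odd number — so the screw turns opposite to the motor.

counterclockwise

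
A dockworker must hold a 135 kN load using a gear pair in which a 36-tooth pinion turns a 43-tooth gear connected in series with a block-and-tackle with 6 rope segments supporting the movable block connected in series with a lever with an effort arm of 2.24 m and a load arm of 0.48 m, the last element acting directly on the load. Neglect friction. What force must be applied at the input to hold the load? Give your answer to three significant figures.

4.04 kN

Gear pair MA = 43/36 = 1.1944.
Block-and-tackle MA = number of supporting rope parts = 6.
Lever MA = effort arm / load arm = 2.24/0.48 = 4.6667.
Combined ideal MA = 1.1944 × 6 × 4.6667 = 33.444.
Effort = load / MA = 135 / 33.444 = 4.0365 kN.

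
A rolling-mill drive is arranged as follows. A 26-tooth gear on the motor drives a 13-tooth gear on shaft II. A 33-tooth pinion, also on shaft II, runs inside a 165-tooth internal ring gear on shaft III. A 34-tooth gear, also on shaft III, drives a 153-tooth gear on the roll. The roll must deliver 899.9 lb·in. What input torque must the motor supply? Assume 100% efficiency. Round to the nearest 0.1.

80.0 lb·in

Overall ratio R = 0.5 × 5 × 4.5 = 11.25.
Input torque = output torque / R = 899.9 / 11.25 = 79.991 lb·in.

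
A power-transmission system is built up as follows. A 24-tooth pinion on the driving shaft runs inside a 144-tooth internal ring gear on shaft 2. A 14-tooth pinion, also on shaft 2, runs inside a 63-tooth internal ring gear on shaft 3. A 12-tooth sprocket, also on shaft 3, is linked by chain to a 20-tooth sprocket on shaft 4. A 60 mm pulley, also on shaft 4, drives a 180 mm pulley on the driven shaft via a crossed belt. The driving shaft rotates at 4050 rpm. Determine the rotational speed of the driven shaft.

Internal gear: ratio = 144/24 = 6, so shaft 2 turns at 4050 / 6 = 675 rpm.
Internal gear: ratio = 63/14 = 4.5, so shaft 3 turns at 675 / 4.5 = 150 rpm.
Chain: ratio = 20/12 = 1.6667, so shaft 4 turns at 150 / 1.6667 = 90 rpm.
Belt: ratio = 180/60 = 3, so the driven shaft turns at 90 / 3 = 30 rpm.

30 rpm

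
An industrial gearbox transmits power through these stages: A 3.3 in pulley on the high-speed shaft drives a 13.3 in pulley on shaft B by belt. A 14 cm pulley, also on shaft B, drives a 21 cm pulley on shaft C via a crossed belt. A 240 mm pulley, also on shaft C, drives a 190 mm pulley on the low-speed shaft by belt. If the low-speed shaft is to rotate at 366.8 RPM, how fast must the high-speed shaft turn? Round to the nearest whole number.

Overall ratio R = 4.0303 × 1.5 × 0.79167 = 4.786.
Required input speed = output speed × R = 366.8 × 4.786 = 1755.5 RPM.

1755 RPM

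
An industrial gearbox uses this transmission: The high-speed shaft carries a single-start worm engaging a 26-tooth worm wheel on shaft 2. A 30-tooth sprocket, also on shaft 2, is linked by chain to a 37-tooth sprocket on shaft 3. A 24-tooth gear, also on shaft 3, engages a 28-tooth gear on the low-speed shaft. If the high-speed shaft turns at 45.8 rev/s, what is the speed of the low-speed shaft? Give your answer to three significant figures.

the high-speed shaft → shaft 2 (worm, 26/1): 45.8 ÷ 26 = 1.7615 rev/s
shaft 2 → shaft 3 (chain, 37/30): 1.7615 ÷ 1.2333 = 1.4283 rev/s
shaft 3 → the low-speed shaft (gear mesh, 28/24): 1.4283 ÷ 1.1667 = 1.2242 rev/s

1.22 rev/s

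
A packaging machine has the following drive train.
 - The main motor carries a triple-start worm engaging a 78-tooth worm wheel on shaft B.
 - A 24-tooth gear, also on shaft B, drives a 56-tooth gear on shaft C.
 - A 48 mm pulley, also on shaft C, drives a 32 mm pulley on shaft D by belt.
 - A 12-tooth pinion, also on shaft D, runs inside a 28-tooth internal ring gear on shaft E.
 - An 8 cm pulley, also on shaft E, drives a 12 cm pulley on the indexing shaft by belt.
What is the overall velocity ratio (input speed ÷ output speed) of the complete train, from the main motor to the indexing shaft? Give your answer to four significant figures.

141.6

Each stage contributes driven/driver: worm 78/3 = 26, gear mesh 56/24 = 2.3333, belt 32/48 = 0.66667, internal gear 28/12 = 2.3333, belt 12/8 = 1.5.
Overall: 26 × 2.3333 × 0.66667 × 2.3333 × 1.5 = 141.56.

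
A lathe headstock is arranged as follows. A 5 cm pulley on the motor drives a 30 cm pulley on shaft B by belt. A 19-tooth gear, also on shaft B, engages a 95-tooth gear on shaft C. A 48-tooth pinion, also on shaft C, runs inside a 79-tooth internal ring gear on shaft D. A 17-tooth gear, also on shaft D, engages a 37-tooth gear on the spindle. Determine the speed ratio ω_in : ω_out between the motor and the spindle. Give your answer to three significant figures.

Each stage contributes driven/driver: belt 30/5 = 6, gear mesh 95/19 = 5, internal gear 79/48 = 1.6458, gear mesh 37/17 = 2.1765.
Overall: 6 × 5 × 1.6458 × 2.1765 = 107.46.

107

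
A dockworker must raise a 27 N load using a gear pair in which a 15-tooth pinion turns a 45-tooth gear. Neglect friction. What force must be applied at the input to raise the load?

Gear pair MA = 45/15 = 3.
Effort = load / MA = 27 / 3 = 9 N.

9 N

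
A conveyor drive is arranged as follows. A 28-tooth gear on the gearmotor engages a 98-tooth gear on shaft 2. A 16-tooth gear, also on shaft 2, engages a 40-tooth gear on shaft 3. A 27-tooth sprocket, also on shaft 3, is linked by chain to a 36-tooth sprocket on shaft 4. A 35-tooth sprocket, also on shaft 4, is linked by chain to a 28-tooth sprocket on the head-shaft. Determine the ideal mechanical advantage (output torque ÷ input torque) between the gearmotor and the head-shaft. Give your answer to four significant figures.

Each stage contributes driven/driver: gear mesh 98/28 = 3.5, gear mesh 40/16 = 2.5, chain 36/27 = 1.3333, chain 28/35 = 0.8.
Overall: 3.5 × 2.5 × 1.3333 × 0.8 = 9.3333.

9.333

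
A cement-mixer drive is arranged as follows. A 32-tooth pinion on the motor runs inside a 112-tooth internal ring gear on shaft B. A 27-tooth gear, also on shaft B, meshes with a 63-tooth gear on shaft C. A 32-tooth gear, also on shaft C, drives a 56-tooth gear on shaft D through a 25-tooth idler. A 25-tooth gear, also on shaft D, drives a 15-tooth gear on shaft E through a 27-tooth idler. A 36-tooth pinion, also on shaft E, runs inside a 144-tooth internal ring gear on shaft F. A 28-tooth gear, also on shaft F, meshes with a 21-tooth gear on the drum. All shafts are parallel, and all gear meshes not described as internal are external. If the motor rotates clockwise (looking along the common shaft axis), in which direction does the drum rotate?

the motor → shaft B: internal mesh, same direction → CW.
shaft B → shaft C: external mesh, 1 reversal → CCW.
shaft C → shaft D: driver → idler → driven is 2 external meshes, 2 reversals → CCW.
shaft D → shaft E: driver → idler → driven is 2 external meshes, 2 reversals → CCW.
shaft E → shaft F: internal mesh, same direction → CCW.
shaft F → the drum: external mesh, 1 reversal → CW.
6 reversals in total — an even number — so the drum turns the same way as the motor.

clockwise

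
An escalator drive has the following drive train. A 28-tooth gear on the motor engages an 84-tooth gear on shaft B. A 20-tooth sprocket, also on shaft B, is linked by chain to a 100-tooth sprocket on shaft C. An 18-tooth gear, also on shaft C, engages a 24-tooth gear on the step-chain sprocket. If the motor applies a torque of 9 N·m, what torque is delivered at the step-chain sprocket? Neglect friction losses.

180 N·m

Gear mesh: ratio = 84/28 = 3; torque at shaft B = 9 × 3 = 27 N·m.
Chain: ratio = 100/20 = 5; torque at shaft C = 27 × 5 = 135 N·m.
Gear mesh: ratio = 24/18 = 1.3333; torque at the step-chain sprocket = 135 × 1.3333 = 180 N·m.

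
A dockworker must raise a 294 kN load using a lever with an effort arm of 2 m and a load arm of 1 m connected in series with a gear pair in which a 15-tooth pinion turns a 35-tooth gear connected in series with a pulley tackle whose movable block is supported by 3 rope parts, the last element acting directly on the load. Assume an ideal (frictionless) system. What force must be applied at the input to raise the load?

21 kN

Lever MA = effort arm / load arm = 2/1 = 2.
Gear pair MA = 35/15 = 2.3333.
Block-and-tackle MA = number of supporting rope parts = 3.
Combined ideal MA = 2 × 2.3333 × 3 = 14.
Effort = load / MA = 294 / 14 = 21 kN.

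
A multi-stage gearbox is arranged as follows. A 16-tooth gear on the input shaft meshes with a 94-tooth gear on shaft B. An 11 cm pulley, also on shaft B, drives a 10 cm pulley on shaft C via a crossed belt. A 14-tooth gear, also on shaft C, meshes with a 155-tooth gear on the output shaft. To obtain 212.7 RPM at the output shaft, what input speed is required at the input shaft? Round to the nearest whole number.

12577 RPM

Overall ratio R = 5.875 × 0.90909 × 11.071 = 59.131.
Required input speed = output speed × R = 212.7 × 59.131 = 12577 RPM.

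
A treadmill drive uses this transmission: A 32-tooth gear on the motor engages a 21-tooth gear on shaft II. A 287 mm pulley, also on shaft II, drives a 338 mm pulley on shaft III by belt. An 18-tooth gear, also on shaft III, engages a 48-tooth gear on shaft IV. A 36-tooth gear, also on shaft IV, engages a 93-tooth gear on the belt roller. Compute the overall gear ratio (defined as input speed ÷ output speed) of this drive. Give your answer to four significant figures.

Each stage contributes driven/driver: gear mesh 21/32 = 0.65625, belt 338/287 = 1.1777, gear mesh 48/18 = 2.6667, gear mesh 93/36 = 2.5833.
Overall: 0.65625 × 1.1777 × 2.6667 × 2.5833 = 5.3242.

5.324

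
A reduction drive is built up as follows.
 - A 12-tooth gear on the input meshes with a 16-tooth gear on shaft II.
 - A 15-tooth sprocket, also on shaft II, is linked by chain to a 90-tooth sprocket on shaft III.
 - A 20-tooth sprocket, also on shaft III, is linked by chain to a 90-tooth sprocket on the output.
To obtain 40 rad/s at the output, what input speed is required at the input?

1440 rad/s

Overall ratio R = 1.3333 × 6 × 4.5 = 36.
Required input speed = output speed × R = 40 × 36 = 1440 rad/s.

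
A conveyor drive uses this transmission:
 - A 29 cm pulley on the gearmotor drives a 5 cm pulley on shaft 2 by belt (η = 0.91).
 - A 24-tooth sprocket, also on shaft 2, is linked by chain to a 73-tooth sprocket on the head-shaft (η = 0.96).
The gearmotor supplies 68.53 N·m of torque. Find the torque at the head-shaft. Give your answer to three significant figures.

After the belt (5/29): 68.53 × 0.17241 × 0.91 = 10.752 N·m
After the chain (73/24): 10.752 × 3.0417 × 0.96 = 31.396 N·m

31.4 N·m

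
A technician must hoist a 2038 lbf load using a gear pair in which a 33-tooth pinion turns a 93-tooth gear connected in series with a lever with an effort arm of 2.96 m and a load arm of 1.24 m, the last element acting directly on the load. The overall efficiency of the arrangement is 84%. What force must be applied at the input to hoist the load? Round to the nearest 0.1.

360.6 lbf

Gear pair MA = 93/33 = 2.8182.
Lever MA = effort arm / load arm = 2.96/1.24 = 2.3871.
Combined ideal MA = 2.8182 × 2.3871 = 6.7273.
Actual MA = 6.7273 × 0.84 = 5.6509.
Effort = load / actual MA = 2038 / 5.6509 = 360.65 lbf.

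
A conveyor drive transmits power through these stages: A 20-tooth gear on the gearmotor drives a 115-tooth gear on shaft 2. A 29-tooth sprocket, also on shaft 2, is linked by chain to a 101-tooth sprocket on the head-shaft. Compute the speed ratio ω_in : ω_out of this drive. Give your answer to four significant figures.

20.03

Each stage contributes driven/driver: gear mesh 115/20 = 5.75, chain 101/29 = 3.4828.
Overall: 5.75 × 3.4828 = 20.026.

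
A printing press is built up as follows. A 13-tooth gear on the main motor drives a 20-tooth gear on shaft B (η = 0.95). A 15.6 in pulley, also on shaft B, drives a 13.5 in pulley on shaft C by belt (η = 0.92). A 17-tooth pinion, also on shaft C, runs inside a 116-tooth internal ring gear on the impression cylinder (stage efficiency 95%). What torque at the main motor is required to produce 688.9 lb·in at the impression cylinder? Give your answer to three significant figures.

91.3 lb·in

Overall ratio R = 1.5385 × 0.86538 × 6.8235 = 9.0846; overall efficiency η = 0.95 × 0.92 × 0.95 = 0.8303.
Input torque = output torque / (R × η) = 688.9 / (9.0846 × 0.8303) = 91.331 lb·in.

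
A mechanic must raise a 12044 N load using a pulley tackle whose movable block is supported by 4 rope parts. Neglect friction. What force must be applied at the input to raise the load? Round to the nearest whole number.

3011 N

Block-and-tackle MA = number of supporting rope parts = 4.
Effort = load / MA = 12044 / 4 = 3011 N.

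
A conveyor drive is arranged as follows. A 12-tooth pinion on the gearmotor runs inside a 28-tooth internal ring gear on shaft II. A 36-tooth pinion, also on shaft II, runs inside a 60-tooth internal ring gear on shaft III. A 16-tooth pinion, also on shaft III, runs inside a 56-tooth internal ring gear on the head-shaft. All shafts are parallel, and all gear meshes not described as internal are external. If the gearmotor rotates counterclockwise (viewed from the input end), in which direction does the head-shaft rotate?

the gearmotor → shaft II: internal mesh, same direction → CCW.
shaft II → shaft III: internal mesh, same direction → CCW.
shaft III → the head-shaft: internal mesh, same direction → CCW.
0 reversals in total — an even number — so the head-shaft turns the same way as the gearmotor.

counterclockwise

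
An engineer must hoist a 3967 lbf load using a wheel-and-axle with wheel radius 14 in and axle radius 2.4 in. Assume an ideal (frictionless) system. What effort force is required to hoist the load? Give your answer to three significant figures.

680 lbf

Wheel-and-axle MA = R/r = 14/2.4 = 5.8333.
Effort = load / MA = 3967 / 5.8333 = 680.06 lbf.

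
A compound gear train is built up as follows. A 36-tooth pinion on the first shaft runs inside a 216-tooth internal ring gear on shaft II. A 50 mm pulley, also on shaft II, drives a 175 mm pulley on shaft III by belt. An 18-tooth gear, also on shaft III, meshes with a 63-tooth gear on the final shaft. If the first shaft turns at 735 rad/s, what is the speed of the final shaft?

10 rad/s

internal gear 216/36 = 6 → 735/6 = 122.5 rad/s
belt 175/50 = 3.5 → 122.5/3.5 = 35 rad/s
gear mesh 63/18 = 3.5 → 35/3.5 = 10 rad/s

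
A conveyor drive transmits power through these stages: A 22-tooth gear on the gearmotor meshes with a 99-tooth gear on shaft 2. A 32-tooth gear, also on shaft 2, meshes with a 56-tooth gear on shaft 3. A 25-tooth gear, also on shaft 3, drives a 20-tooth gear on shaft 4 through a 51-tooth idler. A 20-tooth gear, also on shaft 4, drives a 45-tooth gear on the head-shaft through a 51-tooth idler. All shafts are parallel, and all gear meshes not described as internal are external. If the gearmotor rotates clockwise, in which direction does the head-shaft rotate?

clockwise

the gearmotor → shaft 2: external mesh, 1 reversal → CCW.
shaft 2 → shaft 3: external mesh, 1 reversal → CW.
shaft 3 → shaft 4: driver → idler → driven is 2 external meshes, 2 reversals → CW.
shaft 4 → the head-shaft: driver → idler → driven is 2 external meshes, 2 reversals → CW.
6 reversals in total — an even number — so the head-shaft turns the same way as the gearmotor.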